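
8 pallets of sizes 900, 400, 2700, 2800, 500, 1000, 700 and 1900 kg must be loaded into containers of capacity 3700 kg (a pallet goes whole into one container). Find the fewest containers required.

Total = 2800 + 2700 + 1900 + 1000 + 900 + 700 + 500 + 400 = 10900 kg.
Lower bound: ⌈10900/3700⌉ = 3 containers.
A packing using 3 containers:
  container 1: 2800 + 900 = 3700
  container 2: 2700 + 1000 = 3700
  container 3: 1900 + 700 + 500 + 400 = 3500
This matches the lower bound, so 3 is optimal.

3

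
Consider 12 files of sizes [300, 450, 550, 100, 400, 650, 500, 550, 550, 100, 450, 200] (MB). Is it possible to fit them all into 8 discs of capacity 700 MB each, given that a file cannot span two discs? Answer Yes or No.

Yes

A valid assignment using 8 discs:
  disc 1: 650 = 650
  disc 2: 550 + 100 = 650
  disc 3: 550 + 100 = 650
  disc 4: 550 = 550
  disc 5: 500 + 200 = 700
  disc 6: 450 = 450
  disc 7: 450 = 450
  disc 8: 400 + 300 = 700
Every load is within 700 MB, so 8 discs suffice.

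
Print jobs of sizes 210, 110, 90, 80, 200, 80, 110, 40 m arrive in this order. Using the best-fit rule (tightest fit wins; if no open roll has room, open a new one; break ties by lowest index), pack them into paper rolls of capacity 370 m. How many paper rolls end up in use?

3

  210 → roll 1 (new)  [load 210/370]
  110 → roll 1  [load 320/370]
  90 → roll 2 (new)  [load 90/370]
  80 → roll 2  [load 170/370]
  200 → roll 2  [load 370/370]
  80 → roll 3 (new)  [load 80/370]
  110 → roll 3  [load 190/370]
  40 → roll 1  [load 360/370]
3 paper rolls opened.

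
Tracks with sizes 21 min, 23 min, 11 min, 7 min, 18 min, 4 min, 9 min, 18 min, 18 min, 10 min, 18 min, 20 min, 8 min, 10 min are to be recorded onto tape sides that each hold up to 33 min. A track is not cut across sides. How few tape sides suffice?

Total = 23 + 21 + 20 + 18 + 18 + 18 + 18 + 11 + 10 + 10 + 9 + 8 + 7 + 4 = 195 min.
Lower bound: ⌈195/33⌉ = 6 tape sides.
Also, 7 tracks each exceed 33/2 min, and no two of those can share a side, so at least 7 tape sides are needed.
A packing using 7 tape sides:
  side 1: 23 + 10 = 33
  side 2: 21 + 11 = 32
  side 3: 20 + 10 = 30
  side 4: 18 + 9 + 4 = 31
  side 5: 18 + 8 + 7 = 33
  side 6: 18 = 18
  side 7: 18 = 18
This matches the lower bound, so 7 is optimal.

7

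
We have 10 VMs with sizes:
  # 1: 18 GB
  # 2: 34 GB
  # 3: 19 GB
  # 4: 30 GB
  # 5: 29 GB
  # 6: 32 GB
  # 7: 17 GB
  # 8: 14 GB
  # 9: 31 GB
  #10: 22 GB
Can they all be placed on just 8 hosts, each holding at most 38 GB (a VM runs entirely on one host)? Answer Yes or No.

A valid assignment using 8 hosts:
  host 1: 34 = 34
  host 2: 32 = 32
  host 3: 31 = 31
  host 4: 30 = 30
  host 5: 29 = 29
  host 6: 22 + 14 = 36
  host 7: 19 + 18 = 37
  host 8: 17 = 17
Every load is within 38 GB, so 8 hosts suffice.

Yes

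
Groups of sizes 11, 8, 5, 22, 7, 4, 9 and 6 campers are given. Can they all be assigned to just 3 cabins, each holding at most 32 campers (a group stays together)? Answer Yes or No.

A valid assignment using 3 cabins:
  cabin 1: 22 + 9 = 31
  cabin 2: 11 + 8 + 7 + 6 = 32
  cabin 3: 5 + 4 = 9
Every load is within 32 campers, so 3 cabins suffice.

Yes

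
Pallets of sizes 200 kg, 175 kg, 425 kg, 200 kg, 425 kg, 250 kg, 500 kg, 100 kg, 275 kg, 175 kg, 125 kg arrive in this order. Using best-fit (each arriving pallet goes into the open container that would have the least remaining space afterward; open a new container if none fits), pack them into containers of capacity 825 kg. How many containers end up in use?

  200 → container 1 (new)  [load 200/825]
  175 → container 1  [load 375/825]
  425 → container 1  [load 800/825]
  200 → container 2 (new)  [load 200/825]
  425 → container 2  [load 625/825]
  250 → container 3 (new)  [load 250/825]
  500 → container 3  [load 750/825]
  100 → container 2  [load 725/825]
  275 → container 4 (new)  [load 275/825]
  175 → container 4  [load 450/825]
  125 → container 4  [load 575/825]
4 containers opened.

4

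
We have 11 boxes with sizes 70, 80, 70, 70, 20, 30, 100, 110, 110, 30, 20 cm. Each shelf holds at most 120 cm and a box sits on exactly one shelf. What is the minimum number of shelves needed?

7

Total = 110 + 110 + 100 + 80 + 70 + 70 + 70 + 30 + 30 + 20 + 20 = 710 cm.
Lower bound: ⌈710/120⌉ = 6 shelves.
Also, 7 boxes each exceed 60 cm, and no two of those can share a shelf, so at least 7 shelves are needed.
A packing using 7 shelves:
  shelf 1: 110 = 110
  shelf 2: 110 = 110
  shelf 3: 100 + 20 = 120
  shelf 4: 80 + 30 = 110
  shelf 5: 70 + 30 + 20 = 120
  shelf 6: 70 = 70
  shelf 7: 70 = 70
This matches the lower bound, so 7 is optimal.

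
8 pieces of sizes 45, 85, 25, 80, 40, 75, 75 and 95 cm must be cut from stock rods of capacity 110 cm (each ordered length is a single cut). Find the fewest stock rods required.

6

Total = 95 + 85 + 80 + 75 + 75 + 45 + 40 + 25 = 520 cm.
Lower bound: ⌈520/110⌉ = 5 stock rods.
A packing using 6 stock rods:
  stock rod 1: 95 = 95
  stock rod 2: 85 + 25 = 110
  stock rod 3: 80 = 80
  stock rod 4: 75 = 75
  stock rod 5: 75 = 75
  stock rod 6: 45 + 40 = 85
No arrangement into 5 stock rods stays within capacity, so 6 is optimal.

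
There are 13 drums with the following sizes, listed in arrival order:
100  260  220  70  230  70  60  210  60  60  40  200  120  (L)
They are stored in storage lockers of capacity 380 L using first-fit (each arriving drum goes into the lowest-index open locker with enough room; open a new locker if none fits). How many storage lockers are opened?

5

  100 → locker 1 (new)  [load 100/380]
  260 → locker 1  [load 360/380]
  220 → locker 2 (new)  [load 220/380]
  70 → locker 2  [load 290/380]
  230 → locker 3 (new)  [load 230/380]
  70 → locker 2  [load 360/380]
  60 → locker 3  [load 290/380]
  210 → locker 4 (new)  [load 210/380]
  60 → locker 3  [load 350/380]
  60 → locker 4  [load 270/380]
  40 → locker 4  [load 310/380]
  200 → locker 5 (new)  [load 200/380]
  120 → locker 5  [load 320/380]
5 storage lockers opened.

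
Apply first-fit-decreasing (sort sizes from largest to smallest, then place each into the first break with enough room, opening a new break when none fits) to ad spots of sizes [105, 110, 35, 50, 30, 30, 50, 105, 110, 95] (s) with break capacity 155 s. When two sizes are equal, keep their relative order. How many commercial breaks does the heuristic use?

5

Sorted descending: 110, 110, 105, 105, 95, 50, 50, 35, 30, 30.
  110 → break 1 (new)  [load 110/155]
  110 → break 2 (new)  [load 110/155]
  105 → break 3 (new)  [load 105/155]
  105 → break 4 (new)  [load 105/155]
  95 → break 5 (new)  [load 95/155]
  50 → break 3  [load 155/155]
  50 → break 4  [load 155/155]
  35 → break 1  [load 145/155]
  30 → break 2  [load 140/155]
  30 → break 5  [load 125/155]
5 commercial breaks opened.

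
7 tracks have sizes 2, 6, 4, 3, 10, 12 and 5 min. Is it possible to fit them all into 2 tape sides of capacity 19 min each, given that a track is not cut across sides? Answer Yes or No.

Total = 42 min; ⌈42/19⌉ = 3.
At least 3 tape sides are required, but only 2 are allowed.

No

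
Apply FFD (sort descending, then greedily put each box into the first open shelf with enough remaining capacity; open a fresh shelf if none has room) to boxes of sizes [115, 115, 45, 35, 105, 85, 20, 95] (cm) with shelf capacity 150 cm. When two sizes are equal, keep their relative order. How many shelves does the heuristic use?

Sorted descending: 115, 115, 105, 95, 85, 45, 35, 20.
  115 → shelf 1 (new)  [load 115/150]
  115 → shelf 2 (new)  [load 115/150]
  105 → shelf 3 (new)  [load 105/150]
  95 → shelf 4 (new)  [load 95/150]
  85 → shelf 5 (new)  [load 85/150]
  45 → shelf 3  [load 150/150]
  35 → shelf 1  [load 150/150]
  20 → shelf 2  [load 135/150]
5 shelves opened.

5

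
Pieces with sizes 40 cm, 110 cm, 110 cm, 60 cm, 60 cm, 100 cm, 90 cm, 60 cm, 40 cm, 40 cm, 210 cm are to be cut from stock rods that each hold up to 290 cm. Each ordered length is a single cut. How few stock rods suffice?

4

Total = 210 + 110 + 110 + 100 + 90 + 60 + 60 + 60 + 40 + 40 + 40 = 920 cm.
Lower bound: ⌈920/290⌉ = 4 stock rods.
A packing using 4 stock rods:
  stock rod 1: 210 + 60 = 270
  stock rod 2: 110 + 110 + 60 = 280
  stock rod 3: 100 + 90 + 60 + 40 = 290
  stock rod 4: 40 + 40 = 80
This matches the lower bound, so 4 is optimal.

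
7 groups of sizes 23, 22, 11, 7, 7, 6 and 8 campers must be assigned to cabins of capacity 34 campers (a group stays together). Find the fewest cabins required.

Total = 23 + 22 + 11 + 8 + 7 + 7 + 6 = 84 campers.
Lower bound: ⌈84/34⌉ = 3 cabins.
A packing using 3 cabins:
  cabin 1: 23 + 11 = 34
  cabin 2: 22 + 8 = 30
  cabin 3: 7 + 7 + 6 = 20
This matches the lower bound, so 3 is optimal.

3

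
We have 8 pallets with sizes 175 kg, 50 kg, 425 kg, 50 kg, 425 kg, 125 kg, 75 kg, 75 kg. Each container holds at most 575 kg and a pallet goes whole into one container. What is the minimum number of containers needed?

Total = 425 + 425 + 175 + 125 + 75 + 75 + 50 + 50 = 1400 kg.
Lower bound: ⌈1400/575⌉ = 3 containers.
A packing using 3 containers:
  container 1: 425 + 125 = 550
  container 2: 425 + 75 + 75 = 575
  container 3: 175 + 50 + 50 = 275
This matches the lower bound, so 3 is optimal.

3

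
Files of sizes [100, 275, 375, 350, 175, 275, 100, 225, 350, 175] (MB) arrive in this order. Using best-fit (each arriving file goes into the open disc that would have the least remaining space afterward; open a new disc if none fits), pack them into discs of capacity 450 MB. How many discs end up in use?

6

  100 → disc 1 (new)  [load 100/450]
  275 → disc 1  [load 375/450]
  375 → disc 2 (new)  [load 375/450]
  350 → disc 3 (new)  [load 350/450]
  175 → disc 4 (new)  [load 175/450]
  275 → disc 4  [load 450/450]
  100 → disc 3  [load 450/450]
  225 → disc 5 (new)  [load 225/450]
  350 → disc 6 (new)  [load 350/450]
  175 → disc 5  [load 400/450]
6 discs opened.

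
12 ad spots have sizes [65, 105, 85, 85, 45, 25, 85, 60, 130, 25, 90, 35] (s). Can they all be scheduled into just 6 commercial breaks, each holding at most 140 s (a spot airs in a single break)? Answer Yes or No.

Total = 835 s; ⌈835/140⌉ = 6.
The bound of 6 does not rule out 6, but exhaustive search shows no assignment into 6 commercial breaks of capacity 140 s exists — the minimum is 7.

No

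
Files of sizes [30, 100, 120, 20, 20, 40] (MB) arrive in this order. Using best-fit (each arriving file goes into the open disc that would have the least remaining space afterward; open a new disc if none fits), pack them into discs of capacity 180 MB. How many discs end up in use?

2

  30 → disc 1 (new)  [load 30/180]
  100 → disc 1  [load 130/180]
  120 → disc 2 (new)  [load 120/180]
  20 → disc 1  [load 150/180]
  20 → disc 1  [load 170/180]
  40 → disc 2  [load 160/180]
2 discs opened.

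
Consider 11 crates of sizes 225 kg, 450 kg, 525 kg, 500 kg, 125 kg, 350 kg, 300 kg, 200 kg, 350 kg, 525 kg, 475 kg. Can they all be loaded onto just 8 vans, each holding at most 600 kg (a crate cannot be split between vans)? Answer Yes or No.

Yes

A valid assignment using 8 vans:
  van 1: 525 = 525
  van 2: 525 = 525
  van 3: 500 = 500
  van 4: 475 + 125 = 600
  van 5: 450 = 450
  van 6: 350 + 225 = 575
  van 7: 350 + 200 = 550
  van 8: 300 = 300
Every load is within 600 kg, so 8 vans suffice.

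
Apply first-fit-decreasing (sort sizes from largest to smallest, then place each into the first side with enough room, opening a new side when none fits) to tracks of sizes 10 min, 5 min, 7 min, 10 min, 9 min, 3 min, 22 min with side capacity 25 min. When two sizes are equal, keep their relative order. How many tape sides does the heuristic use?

3

Sorted descending: 22, 10, 10, 9, 7, 5, 3.
  22 → side 1 (new)  [load 22/25]
  10 → side 2 (new)  [load 10/25]
  10 → side 2  [load 20/25]
  9 → side 3 (new)  [load 9/25]
  7 → side 3  [load 16/25]
  5 → side 2  [load 25/25]
  3 → side 1  [load 25/25]
3 tape sides opened.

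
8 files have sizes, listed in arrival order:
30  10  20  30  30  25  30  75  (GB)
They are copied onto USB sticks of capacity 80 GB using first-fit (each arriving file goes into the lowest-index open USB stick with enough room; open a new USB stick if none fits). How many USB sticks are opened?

4

  30 → USB stick 1 (new)  [load 30/80]
  10 → USB stick 1  [load 40/80]
  20 → USB stick 1  [load 60/80]
  30 → USB stick 2 (new)  [load 30/80]
  30 → USB stick 2  [load 60/80]
  25 → USB stick 3 (new)  [load 25/80]
  30 → USB stick 3  [load 55/80]
  75 → USB stick 4 (new)  [load 75/80]
4 USB sticks opened.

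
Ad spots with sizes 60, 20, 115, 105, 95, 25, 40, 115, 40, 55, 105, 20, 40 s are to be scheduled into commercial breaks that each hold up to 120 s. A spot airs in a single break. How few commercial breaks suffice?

Total = 115 + 115 + 105 + 105 + 95 + 60 + 55 + 40 + 40 + 40 + 25 + 20 + 20 = 835 s.
Lower bound: ⌈835/120⌉ = 7 commercial breaks.
A packing using 8 commercial breaks:
  break 1: 115 = 115
  break 2: 115 = 115
  break 3: 105 = 105
  break 4: 105 = 105
  break 5: 95 + 25 = 120
  break 6: 60 + 55 = 115
  break 7: 40 + 40 + 40 = 120
  break 8: 20 + 20 = 40
No arrangement into 7 commercial breaks stays within capacity, so 8 is optimal.

8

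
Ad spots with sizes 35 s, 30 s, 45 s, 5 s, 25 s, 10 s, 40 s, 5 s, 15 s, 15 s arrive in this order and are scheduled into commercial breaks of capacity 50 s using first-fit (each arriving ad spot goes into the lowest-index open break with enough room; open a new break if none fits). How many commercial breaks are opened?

5

  35 → break 1 (new)  [load 35/50]
  30 → break 2 (new)  [load 30/50]
  45 → break 3 (new)  [load 45/50]
  5 → break 1  [load 40/50]
  25 → break 4 (new)  [load 25/50]
  10 → break 1  [load 50/50]
  40 → break 5 (new)  [load 40/50]
  5 → break 2  [load 35/50]
  15 → break 2  [load 50/50]
  15 → break 4  [load 40/50]
5 commercial breaks opened.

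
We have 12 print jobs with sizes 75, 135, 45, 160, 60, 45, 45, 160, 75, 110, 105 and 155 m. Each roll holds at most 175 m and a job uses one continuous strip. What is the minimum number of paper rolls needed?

8

Total = 160 + 160 + 155 + 135 + 110 + 105 + 75 + 75 + 60 + 45 + 45 + 45 = 1170 m.
Lower bound: ⌈1170/175⌉ = 7 paper rolls.
A packing using 8 paper rolls:
  roll 1: 160 = 160
  roll 2: 160 = 160
  roll 3: 155 = 155
  roll 4: 135 = 135
  roll 5: 110 + 60 = 170
  roll 6: 105 + 45 = 150
  roll 7: 75 + 75 = 150
  roll 8: 45 + 45 = 90
No arrangement into 7 paper rolls stays within capacity, so 8 is optimal.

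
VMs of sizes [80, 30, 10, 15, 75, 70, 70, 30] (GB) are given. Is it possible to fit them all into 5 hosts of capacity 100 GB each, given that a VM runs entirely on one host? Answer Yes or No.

A valid assignment using 4 hosts:
  host 1: 80 + 15 = 95
  host 2: 75 + 10 = 85
  host 3: 70 + 30 = 100
  host 4: 70 + 30 = 100
That uses only 4 ≤ 5, so 5 hosts are enough.

Yes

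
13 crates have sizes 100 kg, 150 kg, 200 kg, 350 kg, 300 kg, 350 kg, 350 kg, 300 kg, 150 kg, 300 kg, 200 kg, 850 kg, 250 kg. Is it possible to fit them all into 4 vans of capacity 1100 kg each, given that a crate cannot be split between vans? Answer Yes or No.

Yes

A valid assignment using 4 vans:
  van 1: 850 + 250 = 1100
  van 2: 350 + 350 + 350 = 1050
  van 3: 300 + 300 + 300 + 200 = 1100
  van 4: 200 + 150 + 150 + 100 = 600
Every load is within 1100 kg, so 4 vans suffice.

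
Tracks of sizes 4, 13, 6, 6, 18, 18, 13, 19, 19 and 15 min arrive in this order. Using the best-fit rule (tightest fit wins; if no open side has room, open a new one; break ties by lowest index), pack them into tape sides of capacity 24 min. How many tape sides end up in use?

  4 → side 1 (new)  [load 4/24]
  13 → side 1  [load 17/24]
  6 → side 1  [load 23/24]
  6 → side 2 (new)  [load 6/24]
  18 → side 2  [load 24/24]
  18 → side 3 (new)  [load 18/24]
  13 → side 4 (new)  [load 13/24]
  19 → side 5 (new)  [load 19/24]
  19 → side 6 (new)  [load 19/24]
  15 → side 7 (new)  [load 15/24]
7 tape sides opened.

7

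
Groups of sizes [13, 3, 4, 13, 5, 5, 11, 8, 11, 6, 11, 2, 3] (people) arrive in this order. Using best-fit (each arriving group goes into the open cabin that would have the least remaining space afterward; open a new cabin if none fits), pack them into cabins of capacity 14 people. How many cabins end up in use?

  13 → cabin 1 (new)  [load 13/14]
  3 → cabin 2 (new)  [load 3/14]
  4 → cabin 2  [load 7/14]
  13 → cabin 3 (new)  [load 13/14]
  5 → cabin 2  [load 12/14]
  5 → cabin 4 (new)  [load 5/14]
  11 → cabin 5 (new)  [load 11/14]
  8 → cabin 4  [load 13/14]
  11 → cabin 6 (new)  [load 11/14]
  6 → cabin 7 (new)  [load 6/14]
  11 → cabin 8 (new)  [load 11/14]
  2 → cabin 2  [load 14/14]
  3 → cabin 5  [load 14/14]
8 cabins opened.

8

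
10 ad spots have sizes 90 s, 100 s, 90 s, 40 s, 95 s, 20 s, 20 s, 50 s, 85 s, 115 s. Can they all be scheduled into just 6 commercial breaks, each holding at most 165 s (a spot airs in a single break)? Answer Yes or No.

A valid assignment using 6 commercial breaks:
  break 1: 115 + 50 = 165
  break 2: 100 + 40 + 20 = 160
  break 3: 95 + 20 = 115
  break 4: 90 = 90
  break 5: 90 = 90
  break 6: 85 = 85
Every load is within 165 s, so 6 commercial breaks suffice.

Yes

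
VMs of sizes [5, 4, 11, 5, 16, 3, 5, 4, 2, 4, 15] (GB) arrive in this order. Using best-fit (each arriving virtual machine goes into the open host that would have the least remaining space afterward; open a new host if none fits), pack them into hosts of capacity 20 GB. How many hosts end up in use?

  5 → host 1 (new)  [load 5/20]
  4 → host 1  [load 9/20]
  11 → host 1  [load 20/20]
  5 → host 2 (new)  [load 5/20]
  16 → host 3 (new)  [load 16/20]
  3 → host 3  [load 19/20]
  5 → host 2  [load 10/20]
  4 → host 2  [load 14/20]
  2 → host 2  [load 16/20]
  4 → host 2  [load 20/20]
  15 → host 4 (new)  [load 15/20]
4 hosts opened.

4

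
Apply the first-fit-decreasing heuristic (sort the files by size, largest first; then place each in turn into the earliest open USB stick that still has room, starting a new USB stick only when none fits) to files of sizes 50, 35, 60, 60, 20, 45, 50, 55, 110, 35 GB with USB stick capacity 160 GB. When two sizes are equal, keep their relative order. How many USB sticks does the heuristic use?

Sorted descending: 110, 60, 60, 55, 50, 50, 45, 35, 35, 20.
  110 → USB stick 1 (new)  [load 110/160]
  60 → USB stick 2 (new)  [load 60/160]
  60 → USB stick 2  [load 120/160]
  55 → USB stick 3 (new)  [load 55/160]
  50 → USB stick 1  [load 160/160]
  50 → USB stick 3  [load 105/160]
  45 → USB stick 3  [load 150/160]
  35 → USB stick 2  [load 155/160]
  35 → USB stick 4 (new)  [load 35/160]
  20 → USB stick 4  [load 55/160]
4 USB sticks opened.

4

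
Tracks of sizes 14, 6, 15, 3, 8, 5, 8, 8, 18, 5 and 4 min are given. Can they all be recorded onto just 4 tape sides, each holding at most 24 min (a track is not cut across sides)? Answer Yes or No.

Yes

A valid assignment using 4 tape sides:
  side 1: 18 + 6 = 24
  side 2: 15 + 8 = 23
  side 3: 14 + 5 + 5 = 24
  side 4: 8 + 8 + 4 + 3 = 23
Every load is within 24 min, so 4 tape sides suffice.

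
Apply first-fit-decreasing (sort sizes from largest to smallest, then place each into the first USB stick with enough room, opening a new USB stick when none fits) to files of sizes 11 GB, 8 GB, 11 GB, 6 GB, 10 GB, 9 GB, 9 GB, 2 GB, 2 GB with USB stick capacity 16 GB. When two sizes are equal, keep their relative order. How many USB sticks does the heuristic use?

6

Sorted descending: 11, 11, 10, 9, 9, 8, 6, 2, 2.
  11 → USB stick 1 (new)  [load 11/16]
  11 → USB stick 2 (new)  [load 11/16]
  10 → USB stick 3 (new)  [load 10/16]
  9 → USB stick 4 (new)  [load 9/16]
  9 → USB stick 5 (new)  [load 9/16]
  8 → USB stick 6 (new)  [load 8/16]
  6 → USB stick 3  [load 16/16]
  2 → USB stick 1  [load 13/16]
  2 → USB stick 1  [load 15/16]
6 USB sticks opened.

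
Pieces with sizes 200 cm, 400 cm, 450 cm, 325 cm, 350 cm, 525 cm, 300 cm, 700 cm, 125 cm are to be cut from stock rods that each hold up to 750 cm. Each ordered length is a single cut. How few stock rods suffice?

5

Total = 700 + 525 + 450 + 400 + 350 + 325 + 300 + 200 + 125 = 3375 cm.
Lower bound: ⌈3375/750⌉ = 5 stock rods.
A packing using 5 stock rods:
  stock rod 1: 700 = 700
  stock rod 2: 525 + 200 = 725
  stock rod 3: 450 + 300 = 750
  stock rod 4: 400 + 350 = 750
  stock rod 5: 325 + 125 = 450
This matches the lower bound, so 5 is optimal.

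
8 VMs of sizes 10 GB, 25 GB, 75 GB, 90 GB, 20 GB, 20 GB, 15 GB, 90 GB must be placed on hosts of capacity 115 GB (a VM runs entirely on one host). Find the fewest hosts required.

3

Total = 90 + 90 + 75 + 25 + 20 + 20 + 15 + 10 = 345 GB.
Lower bound: ⌈345/115⌉ = 3 hosts.
A packing using 3 hosts:
  host 1: 90 + 25 = 115
  host 2: 90 + 15 + 10 = 115
  host 3: 75 + 20 + 20 = 115
This matches the lower bound, so 3 is optimal.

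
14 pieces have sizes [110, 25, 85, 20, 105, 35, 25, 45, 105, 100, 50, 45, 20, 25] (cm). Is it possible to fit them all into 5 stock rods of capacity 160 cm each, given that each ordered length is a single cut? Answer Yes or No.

No

Total = 795 cm; ⌈795/160⌉ = 5.
The bound of 5 does not rule out 5, but exhaustive search shows no assignment into 5 stock rods of capacity 160 cm exists — the minimum is 6.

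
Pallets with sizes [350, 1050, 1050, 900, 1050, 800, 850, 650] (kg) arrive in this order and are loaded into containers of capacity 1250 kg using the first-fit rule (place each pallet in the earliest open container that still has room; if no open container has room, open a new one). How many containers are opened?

7

  350 → container 1 (new)  [load 350/1250]
  1050 → container 2 (new)  [load 1050/1250]
  1050 → container 3 (new)  [load 1050/1250]
  900 → container 1  [load 1250/1250]
  1050 → container 4 (new)  [load 1050/1250]
  800 → container 5 (new)  [load 800/1250]
  850 → container 6 (new)  [load 850/1250]
  650 → container 7 (new)  [load 650/1250]
7 containers opened.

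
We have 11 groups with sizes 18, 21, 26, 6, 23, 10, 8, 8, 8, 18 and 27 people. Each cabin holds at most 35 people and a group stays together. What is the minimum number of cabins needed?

Total = 27 + 26 + 23 + 21 + 18 + 18 + 10 + 8 + 8 + 8 + 6 = 173 people.
Lower bound: ⌈173/35⌉ = 5 cabins.
Also, 6 groups each exceed 35/2 people, and no two of those can share a cabin, so at least 6 cabins are needed.
A packing using 6 cabins:
  cabin 1: 27 + 8 = 35
  cabin 2: 26 + 8 = 34
  cabin 3: 23 + 10 = 33
  cabin 4: 21 + 8 + 6 = 35
  cabin 5: 18 = 18
  cabin 6: 18 = 18
This matches the lower bound, so 6 is optimal.

6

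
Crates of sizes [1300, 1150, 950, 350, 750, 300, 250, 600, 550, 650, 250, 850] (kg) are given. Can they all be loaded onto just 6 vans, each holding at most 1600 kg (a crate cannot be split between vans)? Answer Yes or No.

A valid assignment using 6 vans:
  van 1: 1300 + 300 = 1600
  van 2: 1150 + 350 = 1500
  van 3: 950 + 650 = 1600
  van 4: 850 + 750 = 1600
  van 5: 600 + 550 + 250 = 1400
  van 6: 250 = 250
Every load is within 1600 kg, so 6 vans suffice.

Yes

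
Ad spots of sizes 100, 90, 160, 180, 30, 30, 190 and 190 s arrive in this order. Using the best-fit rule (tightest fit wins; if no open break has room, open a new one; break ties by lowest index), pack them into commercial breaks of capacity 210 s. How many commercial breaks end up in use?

5

  100 → break 1 (new)  [load 100/210]
  90 → break 1  [load 190/210]
  160 → break 2 (new)  [load 160/210]
  180 → break 3 (new)  [load 180/210]
  30 → break 3  [load 210/210]
  30 → break 2  [load 190/210]
  190 → break 4 (new)  [load 190/210]
  190 → break 5 (new)  [load 190/210]
5 commercial breaks opened.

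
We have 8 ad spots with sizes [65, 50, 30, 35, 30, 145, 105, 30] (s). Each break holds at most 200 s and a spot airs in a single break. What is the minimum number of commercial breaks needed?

3

Total = 145 + 105 + 65 + 50 + 35 + 30 + 30 + 30 = 490 s.
Lower bound: ⌈490/200⌉ = 3 commercial breaks.
A packing using 3 commercial breaks:
  break 1: 145 + 50 = 195
  break 2: 105 + 65 + 30 = 200
  break 3: 35 + 30 + 30 = 95
This matches the lower bound, so 3 is optimal.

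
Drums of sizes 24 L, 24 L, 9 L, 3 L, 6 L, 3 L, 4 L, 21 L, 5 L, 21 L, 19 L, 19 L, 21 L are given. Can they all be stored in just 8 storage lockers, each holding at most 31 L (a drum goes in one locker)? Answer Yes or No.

Yes

A valid assignment using 7 storage lockers:
  locker 1: 24 + 6 = 30
  locker 2: 24 + 5 = 29
  locker 3: 21 + 9 = 30
  locker 4: 21 + 4 + 3 + 3 = 31
  locker 5: 21 = 21
  locker 6: 19 = 19
  locker 7: 19 = 19
That uses only 7 ≤ 8, so 8 storage lockers are enough.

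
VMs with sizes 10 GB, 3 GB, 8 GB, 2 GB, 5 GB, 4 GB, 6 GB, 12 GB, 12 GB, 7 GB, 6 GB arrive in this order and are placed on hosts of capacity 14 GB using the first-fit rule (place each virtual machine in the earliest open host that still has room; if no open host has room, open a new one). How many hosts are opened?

6

  10 → host 1 (new)  [load 10/14]
  3 → host 1  [load 13/14]
  8 → host 2 (new)  [load 8/14]
  2 → host 2  [load 10/14]
  5 → host 3 (new)  [load 5/14]
  4 → host 2  [load 14/14]
  6 → host 3  [load 11/14]
  12 → host 4 (new)  [load 12/14]
  12 → host 5 (new)  [load 12/14]
  7 → host 6 (new)  [load 7/14]
  6 → host 6  [load 13/14]
6 hosts opened.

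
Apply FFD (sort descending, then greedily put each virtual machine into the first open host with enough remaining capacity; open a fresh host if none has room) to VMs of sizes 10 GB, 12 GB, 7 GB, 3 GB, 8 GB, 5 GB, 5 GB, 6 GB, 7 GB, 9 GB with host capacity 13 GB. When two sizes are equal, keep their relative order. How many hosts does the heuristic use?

6

Sorted descending: 12, 10, 9, 8, 7, 7, 6, 5, 5, 3.
  12 → host 1 (new)  [load 12/13]
  10 → host 2 (new)  [load 10/13]
  9 → host 3 (new)  [load 9/13]
  8 → host 4 (new)  [load 8/13]
  7 → host 5 (new)  [load 7/13]
  7 → host 6 (new)  [load 7/13]
  6 → host 5  [load 13/13]
  5 → host 4  [load 13/13]
  5 → host 6  [load 12/13]
  3 → host 2  [load 13/13]
6 hosts opened.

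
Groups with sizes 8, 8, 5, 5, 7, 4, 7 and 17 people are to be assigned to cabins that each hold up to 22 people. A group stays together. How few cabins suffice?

Total = 17 + 8 + 8 + 7 + 7 + 5 + 5 + 4 = 61 people.
Lower bound: ⌈61/22⌉ = 3 cabins.
A packing using 3 cabins:
  cabin 1: 17 + 5 = 22
  cabin 2: 8 + 8 + 5 = 21
  cabin 3: 7 + 7 + 4 = 18
This matches the lower bound, so 3 is optimal.

3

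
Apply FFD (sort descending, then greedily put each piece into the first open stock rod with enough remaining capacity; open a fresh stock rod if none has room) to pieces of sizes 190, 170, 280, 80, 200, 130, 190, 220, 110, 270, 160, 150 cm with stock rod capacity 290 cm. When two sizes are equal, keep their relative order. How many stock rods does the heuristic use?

9

Sorted descending: 280, 270, 220, 200, 190, 190, 170, 160, 150, 130, 110, 80.
  280 → stock rod 1 (new)  [load 280/290]
  270 → stock rod 2 (new)  [load 270/290]
  220 → stock rod 3 (new)  [load 220/290]
  200 → stock rod 4 (new)  [load 200/290]
  190 → stock rod 5 (new)  [load 190/290]
  190 → stock rod 6 (new)  [load 190/290]
  170 → stock rod 7 (new)  [load 170/290]
  160 → stock rod 8 (new)  [load 160/290]
  150 → stock rod 9 (new)  [load 150/290]
  130 → stock rod 8  [load 290/290]
  110 → stock rod 7  [load 280/290]
  80 → stock rod 4  [load 280/290]
9 stock rods opened.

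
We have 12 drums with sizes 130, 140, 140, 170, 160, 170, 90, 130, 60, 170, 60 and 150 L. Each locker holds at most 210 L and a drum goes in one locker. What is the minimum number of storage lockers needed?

10

Total = 170 + 170 + 170 + 160 + 150 + 140 + 140 + 130 + 130 + 90 + 60 + 60 = 1570 L.
Lower bound: ⌈1570/210⌉ = 8 storage lockers.
Also, 9 drums each exceed 105 L, and no two of those can share a locker, so at least 9 storage lockers are needed.
A packing using 10 storage lockers:
  locker 1: 170 = 170
  locker 2: 170 = 170
  locker 3: 170 = 170
  locker 4: 160 = 160
  locker 5: 150 + 60 = 210
  locker 6: 140 + 60 = 200
  locker 7: 140 = 140
  locker 8: 130 = 130
  locker 9: 130 = 130
  locker 10: 90 = 90
No arrangement into 9 storage lockers stays within capacity, so 10 is optimal.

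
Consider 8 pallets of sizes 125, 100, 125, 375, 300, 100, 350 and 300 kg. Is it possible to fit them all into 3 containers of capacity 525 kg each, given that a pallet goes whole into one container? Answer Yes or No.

Total = 1775 kg; ⌈1775/525⌉ = 4.
At least 4 containers are required, but only 3 are allowed.

No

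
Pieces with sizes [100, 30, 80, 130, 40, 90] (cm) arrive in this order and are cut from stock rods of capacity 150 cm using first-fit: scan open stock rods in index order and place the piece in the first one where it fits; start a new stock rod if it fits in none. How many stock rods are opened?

  100 → stock rod 1 (new)  [load 100/150]
  30 → stock rod 1  [load 130/150]
  80 → stock rod 2 (new)  [load 80/150]
  130 → stock rod 3 (new)  [load 130/150]
  40 → stock rod 2  [load 120/150]
  90 → stock rod 4 (new)  [load 90/150]
4 stock rods opened.

4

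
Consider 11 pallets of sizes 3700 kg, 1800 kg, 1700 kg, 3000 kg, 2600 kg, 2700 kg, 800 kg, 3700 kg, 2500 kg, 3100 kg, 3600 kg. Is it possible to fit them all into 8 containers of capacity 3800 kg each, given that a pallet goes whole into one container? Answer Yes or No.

No

Total = 29200 kg; ⌈29200/3800⌉ = 8.
The bound of 8 does not rule out 8, but exhaustive search shows no assignment into 8 containers of capacity 3800 kg exists — the minimum is 9.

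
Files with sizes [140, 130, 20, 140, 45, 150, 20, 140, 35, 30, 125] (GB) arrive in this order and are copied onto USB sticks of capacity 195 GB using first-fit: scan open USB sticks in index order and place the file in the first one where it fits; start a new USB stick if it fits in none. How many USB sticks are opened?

6

  140 → USB stick 1 (new)  [load 140/195]
  130 → USB stick 2 (new)  [load 130/195]
  20 → USB stick 1  [load 160/195]
  140 → USB stick 3 (new)  [load 140/195]
  45 → USB stick 2  [load 175/195]
  150 → USB stick 4 (new)  [load 150/195]
  20 → USB stick 1  [load 180/195]
  140 → USB stick 5 (new)  [load 140/195]
  35 → USB stick 3  [load 175/195]
  30 → USB stick 4  [load 180/195]
  125 → USB stick 6 (new)  [load 125/195]
6 USB sticks opened.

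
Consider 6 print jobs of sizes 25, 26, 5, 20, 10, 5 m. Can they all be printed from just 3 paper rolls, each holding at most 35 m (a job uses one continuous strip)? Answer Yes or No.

Yes

A valid assignment using 3 paper rolls:
  roll 1: 26 + 5 = 31
  roll 2: 25 + 10 = 35
  roll 3: 20 + 5 = 25
Every load is within 35 m, so 3 paper rolls suffice.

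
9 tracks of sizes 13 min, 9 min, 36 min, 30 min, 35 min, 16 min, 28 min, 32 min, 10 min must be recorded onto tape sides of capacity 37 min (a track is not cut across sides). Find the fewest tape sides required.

Total = 36 + 35 + 32 + 30 + 28 + 16 + 13 + 10 + 9 = 209 min.
Lower bound: ⌈209/37⌉ = 6 tape sides.
A packing using 7 tape sides:
  side 1: 36 = 36
  side 2: 35 = 35
  side 3: 32 = 32
  side 4: 30 = 30
  side 5: 28 + 9 = 37
  side 6: 16 + 13 = 29
  side 7: 10 = 10
No arrangement into 6 tape sides stays within capacity, so 7 is optimal.

7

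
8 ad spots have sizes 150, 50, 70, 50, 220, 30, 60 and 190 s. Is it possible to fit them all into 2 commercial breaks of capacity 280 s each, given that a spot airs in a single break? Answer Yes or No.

Total = 820 s; ⌈820/280⌉ = 3.
At least 3 commercial breaks are required, but only 2 are allowed.

No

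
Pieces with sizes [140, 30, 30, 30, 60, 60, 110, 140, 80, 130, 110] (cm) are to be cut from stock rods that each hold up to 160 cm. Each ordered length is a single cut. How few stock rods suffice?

7

Total = 140 + 140 + 130 + 110 + 110 + 80 + 60 + 60 + 30 + 30 + 30 = 920 cm.
Lower bound: ⌈920/160⌉ = 6 stock rods.
A packing using 7 stock rods:
  stock rod 1: 140 = 140
  stock rod 2: 140 = 140
  stock rod 3: 130 + 30 = 160
  stock rod 4: 110 + 30 = 140
  stock rod 5: 110 + 30 = 140
  stock rod 6: 80 + 60 = 140
  stock rod 7: 60 = 60
No arrangement into 6 stock rods stays within capacity, so 7 is optimal.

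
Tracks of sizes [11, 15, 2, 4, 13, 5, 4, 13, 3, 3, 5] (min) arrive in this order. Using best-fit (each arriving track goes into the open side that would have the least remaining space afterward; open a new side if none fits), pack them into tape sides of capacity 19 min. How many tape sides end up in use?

  11 → side 1 (new)  [load 11/19]
  15 → side 2 (new)  [load 15/19]
  2 → side 2  [load 17/19]
  4 → side 1  [load 15/19]
  13 → side 3 (new)  [load 13/19]
  5 → side 3  [load 18/19]
  4 → side 1  [load 19/19]
  13 → side 4 (new)  [load 13/19]
  3 → side 4  [load 16/19]
  3 → side 4  [load 19/19]
  5 → side 5 (new)  [load 5/19]
5 tape sides opened.

5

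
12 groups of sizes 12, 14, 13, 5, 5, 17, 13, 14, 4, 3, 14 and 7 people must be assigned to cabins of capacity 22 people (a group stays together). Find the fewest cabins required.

7

Total = 17 + 14 + 14 + 14 + 13 + 13 + 12 + 7 + 5 + 5 + 4 + 3 = 121 people.
Lower bound: ⌈121/22⌉ = 6 cabins.
Also, 7 groups each exceed 11 people, and no two of those can share a cabin, so at least 7 cabins are needed.
A packing using 7 cabins:
  cabin 1: 17 + 5 = 22
  cabin 2: 14 + 7 = 21
  cabin 3: 14 + 5 + 3 = 22
  cabin 4: 14 + 4 = 18
  cabin 5: 13 = 13
  cabin 6: 13 = 13
  cabin 7: 12 = 12
This matches the lower bound, so 7 is optimal.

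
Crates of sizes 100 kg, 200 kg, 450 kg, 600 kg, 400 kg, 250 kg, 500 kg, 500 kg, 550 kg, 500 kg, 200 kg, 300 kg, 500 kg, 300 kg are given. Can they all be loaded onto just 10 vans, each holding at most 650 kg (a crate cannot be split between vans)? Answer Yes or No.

A valid assignment using 10 vans:
  van 1: 600 = 600
  van 2: 550 + 100 = 650
  van 3: 500 = 500
  van 4: 500 = 500
  van 5: 500 = 500
  van 6: 500 = 500
  van 7: 450 + 200 = 650
  van 8: 400 + 250 = 650
  van 9: 300 + 300 = 600
  van 10: 200 = 200
Every load is within 650 kg, so 10 vans suffice.

Yes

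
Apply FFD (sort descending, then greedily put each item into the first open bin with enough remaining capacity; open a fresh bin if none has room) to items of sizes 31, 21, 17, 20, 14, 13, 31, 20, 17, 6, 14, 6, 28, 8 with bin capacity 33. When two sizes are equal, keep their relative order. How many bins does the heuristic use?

Sorted descending: 31, 31, 28, 21, 20, 20, 17, 17, 14, 14, 13, 8, 6, 6.
  31 → bin 1 (new)  [load 31/33]
  31 → bin 2 (new)  [load 31/33]
  28 → bin 3 (new)  [load 28/33]
  21 → bin 4 (new)  [load 21/33]
  20 → bin 5 (new)  [load 20/33]
  20 → bin 6 (new)  [load 20/33]
  17 → bin 7 (new)  [load 17/33]
  17 → bin 8 (new)  [load 17/33]
  14 → bin 7  [load 31/33]
  14 → bin 8  [load 31/33]
  13 → bin 5  [load 33/33]
  8 → bin 4  [load 29/33]
  6 → bin 6  [load 26/33]
  6 → bin 6  [load 32/33]
8 bins opened.

8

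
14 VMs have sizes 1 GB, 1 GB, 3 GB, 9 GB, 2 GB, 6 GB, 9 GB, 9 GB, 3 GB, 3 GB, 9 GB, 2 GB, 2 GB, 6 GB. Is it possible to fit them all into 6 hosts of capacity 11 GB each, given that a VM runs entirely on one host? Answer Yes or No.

Total = 65 GB; ⌈65/11⌉ = 6.
The bound of 6 does not rule out 6, but exhaustive search shows no assignment into 6 hosts of capacity 11 GB exists — the minimum is 7.

No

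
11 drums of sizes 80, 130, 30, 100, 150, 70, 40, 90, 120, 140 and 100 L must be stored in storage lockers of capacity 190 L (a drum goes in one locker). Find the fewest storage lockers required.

6

Total = 150 + 140 + 130 + 120 + 100 + 100 + 90 + 80 + 70 + 40 + 30 = 1050 L.
Lower bound: ⌈1050/190⌉ = 6 storage lockers.
A packing using 6 storage lockers:
  locker 1: 150 + 40 = 190
  locker 2: 140 + 30 = 170
  locker 3: 130 = 130
  locker 4: 120 + 70 = 190
  locker 5: 100 + 90 = 190
  locker 6: 100 + 80 = 180
This matches the lower bound, so 6 is optimal.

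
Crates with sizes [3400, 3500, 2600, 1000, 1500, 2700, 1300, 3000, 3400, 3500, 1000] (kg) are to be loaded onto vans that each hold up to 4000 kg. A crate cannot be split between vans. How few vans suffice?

8

Total = 3500 + 3500 + 3400 + 3400 + 3000 + 2700 + 2600 + 1500 + 1300 + 1000 + 1000 = 26900 kg.
Lower bound: ⌈26900/4000⌉ = 7 vans.
A packing using 8 vans:
  van 1: 3500 = 3500
  van 2: 3500 = 3500
  van 3: 3400 = 3400
  van 4: 3400 = 3400
  van 5: 3000 + 1000 = 4000
  van 6: 2700 + 1300 = 4000
  van 7: 2600 + 1000 = 3600
  van 8: 1500 = 1500
No arrangement into 7 vans stays within capacity, so 8 is optimal.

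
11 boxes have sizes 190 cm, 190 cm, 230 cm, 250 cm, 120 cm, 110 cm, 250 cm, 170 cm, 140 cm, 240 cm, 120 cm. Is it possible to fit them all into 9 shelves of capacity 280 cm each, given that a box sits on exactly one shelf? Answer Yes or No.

A valid assignment using 9 shelves:
  shelf 1: 250 = 250
  shelf 2: 250 = 250
  shelf 3: 240 = 240
  shelf 4: 230 = 230
  shelf 5: 190 = 190
  shelf 6: 190 = 190
  shelf 7: 170 + 110 = 280
  shelf 8: 140 + 120 = 260
  shelf 9: 120 = 120
Every load is within 280 cm, so 9 shelves suffice.

Yes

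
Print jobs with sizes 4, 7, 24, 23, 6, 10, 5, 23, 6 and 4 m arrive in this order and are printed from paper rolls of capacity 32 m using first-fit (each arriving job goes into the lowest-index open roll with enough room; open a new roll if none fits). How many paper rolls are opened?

4

  4 → roll 1 (new)  [load 4/32]
  7 → roll 1  [load 11/32]
  24 → roll 2 (new)  [load 24/32]
  23 → roll 3 (new)  [load 23/32]
  6 → roll 1  [load 17/32]
  10 → roll 1  [load 27/32]
  5 → roll 1  [load 32/32]
  23 → roll 4 (new)  [load 23/32]
  6 → roll 2  [load 30/32]
  4 → roll 3  [load 27/32]
4 paper rolls opened.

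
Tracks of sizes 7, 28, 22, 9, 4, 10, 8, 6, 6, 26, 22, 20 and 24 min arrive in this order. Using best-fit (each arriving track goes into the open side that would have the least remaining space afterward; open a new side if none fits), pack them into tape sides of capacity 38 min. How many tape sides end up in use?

  7 → side 1 (new)  [load 7/38]
  28 → side 1  [load 35/38]
  22 → side 2 (new)  [load 22/38]
  9 → side 2  [load 31/38]
  4 → side 2  [load 35/38]
  10 → side 3 (new)  [load 10/38]
  8 → side 3  [load 18/38]
  6 → side 3  [load 24/38]
  6 → side 3  [load 30/38]
  26 → side 4 (new)  [load 26/38]
  22 → side 5 (new)  [load 22/38]
  20 → side 6 (new)  [load 20/38]
  24 → side 7 (new)  [load 24/38]
7 tape sides opened.

7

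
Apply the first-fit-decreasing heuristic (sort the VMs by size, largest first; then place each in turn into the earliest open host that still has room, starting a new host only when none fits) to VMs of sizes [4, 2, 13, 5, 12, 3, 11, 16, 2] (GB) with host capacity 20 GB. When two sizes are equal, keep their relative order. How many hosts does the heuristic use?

Sorted descending: 16, 13, 12, 11, 5, 4, 3, 2, 2.
  16 → host 1 (new)  [load 16/20]
  13 → host 2 (new)  [load 13/20]
  12 → host 3 (new)  [load 12/20]
  11 → host 4 (new)  [load 11/20]
  5 → host 2  [load 18/20]
  4 → host 1  [load 20/20]
  3 → host 3  [load 15/20]
  2 → host 2  [load 20/20]
  2 → host 3  [load 17/20]
4 hosts opened.

4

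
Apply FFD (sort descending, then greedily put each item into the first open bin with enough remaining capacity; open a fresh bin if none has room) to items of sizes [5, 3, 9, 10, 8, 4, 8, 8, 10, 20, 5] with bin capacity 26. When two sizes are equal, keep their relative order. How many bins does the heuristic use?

Sorted descending: 20, 10, 10, 9, 8, 8, 8, 5, 5, 4, 3.
  20 → bin 1 (new)  [load 20/26]
  10 → bin 2 (new)  [load 10/26]
  10 → bin 2  [load 20/26]
  9 → bin 3 (new)  [load 9/26]
  8 → bin 3  [load 17/26]
  8 → bin 3  [load 25/26]
  8 → bin 4 (new)  [load 8/26]
  5 → bin 1  [load 25/26]
  5 → bin 2  [load 25/26]
  4 → bin 4  [load 12/26]
  3 → bin 4  [load 15/26]
4 bins opened.

4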